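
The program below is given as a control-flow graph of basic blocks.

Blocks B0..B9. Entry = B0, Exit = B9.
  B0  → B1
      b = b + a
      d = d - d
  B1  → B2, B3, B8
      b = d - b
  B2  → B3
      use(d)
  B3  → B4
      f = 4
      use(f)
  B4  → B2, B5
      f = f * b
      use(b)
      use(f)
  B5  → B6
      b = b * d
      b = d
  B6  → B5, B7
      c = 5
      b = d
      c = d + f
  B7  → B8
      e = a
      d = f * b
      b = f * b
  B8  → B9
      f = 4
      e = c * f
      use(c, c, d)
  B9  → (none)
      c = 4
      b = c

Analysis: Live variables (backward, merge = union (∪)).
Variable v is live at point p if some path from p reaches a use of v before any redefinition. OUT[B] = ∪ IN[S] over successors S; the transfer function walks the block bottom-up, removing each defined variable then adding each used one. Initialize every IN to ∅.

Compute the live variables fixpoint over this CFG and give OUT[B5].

Answer: {a, d, f}

Derivation:
Fixpoint table:
  B0: | IN={a, b, c, d} | OUT={a, b, c, d}
  B1: | IN={a, b, c, d} | OUT={a, b, c, d}
  B2: | IN={a, b, d} | OUT={a, b, d}
  B3: | IN={a, b, d} | OUT={a, b, d, f}
  B4: | IN={a, b, d, f} | OUT={a, b, d, f}
  B5: | IN={a, b, d, f} | OUT={a, d, f}
  B6: | IN={a, d, f} | OUT={a, b, c, d, f}
  B7: | IN={a, b, c, f} | OUT={c, d}
  B8: | IN={c, d} | OUT={}
  B9: | IN={} | OUT={}

Merge at B5: OUT[B5] = IN[B6] = {a, d, f}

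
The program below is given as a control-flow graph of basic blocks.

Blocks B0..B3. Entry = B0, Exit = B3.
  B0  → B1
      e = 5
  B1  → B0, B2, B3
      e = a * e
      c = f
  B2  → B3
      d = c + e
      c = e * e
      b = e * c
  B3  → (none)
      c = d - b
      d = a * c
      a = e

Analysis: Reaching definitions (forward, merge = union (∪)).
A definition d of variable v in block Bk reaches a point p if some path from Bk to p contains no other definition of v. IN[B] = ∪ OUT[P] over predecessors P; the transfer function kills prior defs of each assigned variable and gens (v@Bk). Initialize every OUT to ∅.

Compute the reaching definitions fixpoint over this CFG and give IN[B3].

Answer: {b@B2, c@B1, c@B2, d@B2, e@B1}

Derivation:
Per-block solution:
  B0:  IN={c@B1, e@B1}  OUT={c@B1, e@B0}
  B1:  IN={c@B1, e@B0}  OUT={c@B1, e@B1}
  B2:  IN={c@B1, e@B1}  OUT={b@B2, c@B2, d@B2, e@B1}
  B3:  IN={b@B2, c@B1, c@B2, d@B2, e@B1}  OUT={a@B3, b@B2, c@B3, d@B3, e@B1}

Merge at B3: IN[B3] = OUT[B1] ⊔ OUT[B2] = {b@B2, c@B1, c@B2, d@B2, e@B1}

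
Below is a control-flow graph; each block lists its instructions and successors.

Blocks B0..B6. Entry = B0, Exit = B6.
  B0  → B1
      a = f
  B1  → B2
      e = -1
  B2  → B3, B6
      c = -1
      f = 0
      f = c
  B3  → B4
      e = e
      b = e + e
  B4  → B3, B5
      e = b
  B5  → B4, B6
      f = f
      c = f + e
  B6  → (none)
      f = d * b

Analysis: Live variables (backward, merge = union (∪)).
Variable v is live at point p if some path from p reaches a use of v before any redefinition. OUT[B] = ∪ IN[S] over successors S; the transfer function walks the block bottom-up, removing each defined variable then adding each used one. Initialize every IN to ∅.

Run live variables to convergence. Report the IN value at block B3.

Answer: {d, e, f}

Working:
Converged values:
  B0:   IN={b, d, f}   OUT={b, d}
  B1:   IN={b, d}   OUT={b, d, e}
  B2:   IN={b, d, e}   OUT={b, d, e, f}
  B3:   IN={d, e, f}   OUT={b, d, f}
  B4:   IN={b, d, f}   OUT={b, d, e, f}
  B5:   IN={b, d, e, f}   OUT={b, d, f}
  B6:   IN={b, d}   OUT={}

Merge at B3: OUT[B3] = IN[B4] = {b, d, f}
Applying B3's transfer function to that OUT value gives IN[B3] (row B3 above).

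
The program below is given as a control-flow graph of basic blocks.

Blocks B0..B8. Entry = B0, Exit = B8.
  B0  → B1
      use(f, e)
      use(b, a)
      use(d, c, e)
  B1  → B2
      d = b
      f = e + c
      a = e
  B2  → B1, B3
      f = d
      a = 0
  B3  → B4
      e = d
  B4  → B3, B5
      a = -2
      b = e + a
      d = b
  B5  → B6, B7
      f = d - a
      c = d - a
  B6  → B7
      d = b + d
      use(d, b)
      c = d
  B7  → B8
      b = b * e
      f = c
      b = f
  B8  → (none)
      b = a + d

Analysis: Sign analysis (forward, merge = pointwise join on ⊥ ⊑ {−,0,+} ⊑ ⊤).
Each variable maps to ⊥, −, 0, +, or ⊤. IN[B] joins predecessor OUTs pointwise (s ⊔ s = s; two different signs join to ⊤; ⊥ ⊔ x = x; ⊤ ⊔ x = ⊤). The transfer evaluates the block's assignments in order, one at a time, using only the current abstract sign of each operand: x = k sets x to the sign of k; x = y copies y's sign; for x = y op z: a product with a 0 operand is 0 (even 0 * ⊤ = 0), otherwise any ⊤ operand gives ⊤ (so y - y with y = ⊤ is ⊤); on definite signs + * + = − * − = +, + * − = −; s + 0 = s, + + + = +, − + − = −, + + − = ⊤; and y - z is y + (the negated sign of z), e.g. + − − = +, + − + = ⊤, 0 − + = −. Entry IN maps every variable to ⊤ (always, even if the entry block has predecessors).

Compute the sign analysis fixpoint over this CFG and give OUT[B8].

Per-block solution:
  B0:   IN=(all ⊤)   OUT=(all ⊤)
  B1:   IN=(all ⊤)   OUT=(all ⊤)
  B2:   IN=(all ⊤)   OUT={a:0; rest ⊤}
  B3:   IN=(all ⊤)   OUT=(all ⊤)
  B4:   IN=(all ⊤)   OUT={a:-; rest ⊤}
  B5:   IN={a:-; rest ⊤}   OUT={a:-; rest ⊤}
  B6:   IN={a:-; rest ⊤}   OUT={a:-; rest ⊤}
  B7:   IN={a:-; rest ⊤}   OUT={a:-; rest ⊤}
  B8:   IN={a:-; rest ⊤}   OUT={a:-; rest ⊤}

Merge at B8: IN[B8] = OUT[B7] = {a: -, b: ⊤, c: ⊤, d: ⊤, e: ⊤, f: ⊤}
Applying B8's transfer function to that IN value gives OUT[B8] (row B8 above).

Answer: {a: -, b: ⊤, c: ⊤, d: ⊤, e: ⊤, f: ⊤}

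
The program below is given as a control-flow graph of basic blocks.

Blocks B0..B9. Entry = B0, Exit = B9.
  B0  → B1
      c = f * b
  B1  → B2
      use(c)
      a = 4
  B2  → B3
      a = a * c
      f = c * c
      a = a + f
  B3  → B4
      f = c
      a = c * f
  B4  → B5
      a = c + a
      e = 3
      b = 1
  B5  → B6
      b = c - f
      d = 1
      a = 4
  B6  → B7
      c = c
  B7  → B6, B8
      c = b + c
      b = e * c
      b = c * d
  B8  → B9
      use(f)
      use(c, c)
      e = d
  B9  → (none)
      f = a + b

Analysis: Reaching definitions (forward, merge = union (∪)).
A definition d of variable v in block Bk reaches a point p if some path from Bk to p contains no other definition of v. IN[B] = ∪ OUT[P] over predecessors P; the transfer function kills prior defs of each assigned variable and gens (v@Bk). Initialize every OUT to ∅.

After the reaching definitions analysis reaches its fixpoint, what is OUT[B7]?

Answer: {a@B5, b@B7, c@B7, d@B5, e@B4, f@B3}

Working:
Per-block solution:
  B0:  IN={}  OUT={c@B0}
  B1:  IN={c@B0}  OUT={a@B1, c@B0}
  B2:  IN={a@B1, c@B0}  OUT={a@B2, c@B0, f@B2}
  B3:  IN={a@B2, c@B0, f@B2}  OUT={a@B3, c@B0, f@B3}
  B4:  IN={a@B3, c@B0, f@B3}  OUT={a@B4, b@B4, c@B0, e@B4, f@B3}
  B5:  IN={a@B4, b@B4, c@B0, e@B4, f@B3}  OUT={a@B5, b@B5, c@B0, d@B5, e@B4, f@B3}
  B6:  IN={a@B5, b@B5, b@B7, c@B0, c@B7, d@B5, e@B4, f@B3}  OUT={a@B5, b@B5, b@B7, c@B6, d@B5, e@B4, f@B3}
  B7:  IN={a@B5, b@B5, b@B7, c@B6, d@B5, e@B4, f@B3}  OUT={a@B5, b@B7, c@B7, d@B5, e@B4, f@B3}
  B8:  IN={a@B5, b@B7, c@B7, d@B5, e@B4, f@B3}  OUT={a@B5, b@B7, c@B7, d@B5, e@B8, f@B3}
  B9:  IN={a@B5, b@B7, c@B7, d@B5, e@B8, f@B3}  OUT={a@B5, b@B7, c@B7, d@B5, e@B8, f@B9}

Merge at B7: IN[B7] = OUT[B6] = {a@B5, b@B5, b@B7, c@B6, d@B5, e@B4, f@B3}
Applying B7's transfer function to that IN value gives OUT[B7] (row B7 above).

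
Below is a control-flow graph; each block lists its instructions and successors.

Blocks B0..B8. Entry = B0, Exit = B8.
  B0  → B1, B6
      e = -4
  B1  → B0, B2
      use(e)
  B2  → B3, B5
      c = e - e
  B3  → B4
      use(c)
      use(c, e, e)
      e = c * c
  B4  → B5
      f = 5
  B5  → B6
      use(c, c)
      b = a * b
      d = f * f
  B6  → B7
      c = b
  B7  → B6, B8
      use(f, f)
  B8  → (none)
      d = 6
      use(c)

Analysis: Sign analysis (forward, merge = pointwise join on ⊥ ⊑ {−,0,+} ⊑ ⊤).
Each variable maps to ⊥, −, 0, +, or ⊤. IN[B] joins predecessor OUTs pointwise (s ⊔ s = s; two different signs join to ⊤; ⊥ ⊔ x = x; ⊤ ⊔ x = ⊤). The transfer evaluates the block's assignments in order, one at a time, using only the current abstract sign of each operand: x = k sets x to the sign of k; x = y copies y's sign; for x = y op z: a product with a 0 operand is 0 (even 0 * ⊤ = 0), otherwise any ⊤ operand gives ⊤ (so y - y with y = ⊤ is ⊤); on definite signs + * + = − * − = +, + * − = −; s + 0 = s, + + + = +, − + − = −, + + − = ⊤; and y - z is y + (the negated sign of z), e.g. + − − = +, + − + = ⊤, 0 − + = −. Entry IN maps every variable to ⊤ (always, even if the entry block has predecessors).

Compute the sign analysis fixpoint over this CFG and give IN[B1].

Answer: {a: ⊤, b: ⊤, c: ⊤, d: ⊤, e: -, f: ⊤}

Working:
Converged values:
  B0:   IN=(all ⊤)   OUT={e:-; rest ⊤}
  B1:   IN={e:-; rest ⊤}   OUT={e:-; rest ⊤}
  B2:   IN={e:-; rest ⊤}   OUT={e:-; rest ⊤}
  B3:   IN={e:-; rest ⊤}   OUT=(all ⊤)
  B4:   IN=(all ⊤)   OUT={f:+; rest ⊤}
  B5:   IN=(all ⊤)   OUT=(all ⊤)
  B6:   IN=(all ⊤)   OUT=(all ⊤)
  B7:   IN=(all ⊤)   OUT=(all ⊤)
  B8:   IN=(all ⊤)   OUT={d:+; rest ⊤}

Merge at B1: IN[B1] = OUT[B0] = {a: ⊤, b: ⊤, c: ⊤, d: ⊤, e: -, f: ⊤}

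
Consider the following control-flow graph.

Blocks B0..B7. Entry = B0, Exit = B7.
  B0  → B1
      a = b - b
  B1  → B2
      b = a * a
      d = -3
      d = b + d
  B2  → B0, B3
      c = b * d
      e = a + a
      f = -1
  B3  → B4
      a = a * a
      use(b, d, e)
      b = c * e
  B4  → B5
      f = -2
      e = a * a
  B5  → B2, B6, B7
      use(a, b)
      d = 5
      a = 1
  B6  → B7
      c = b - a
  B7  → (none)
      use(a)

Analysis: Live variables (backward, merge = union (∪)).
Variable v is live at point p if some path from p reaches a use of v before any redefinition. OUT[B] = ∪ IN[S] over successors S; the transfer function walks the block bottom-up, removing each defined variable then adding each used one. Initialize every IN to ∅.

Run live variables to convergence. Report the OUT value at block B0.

Answer: {a}

Derivation:
Converged values:
  B0: | IN={b} | OUT={a}
  B1: | IN={a} | OUT={a, b, d}
  B2: | IN={a, b, d} | OUT={a, b, c, d, e}
  B3: | IN={a, b, c, d, e} | OUT={a, b}
  B4: | IN={a, b} | OUT={a, b}
  B5: | IN={a, b} | OUT={a, b, d}
  B6: | IN={a, b} | OUT={a}
  B7: | IN={a} | OUT={}

Merge at B0: OUT[B0] = IN[B1] = {a}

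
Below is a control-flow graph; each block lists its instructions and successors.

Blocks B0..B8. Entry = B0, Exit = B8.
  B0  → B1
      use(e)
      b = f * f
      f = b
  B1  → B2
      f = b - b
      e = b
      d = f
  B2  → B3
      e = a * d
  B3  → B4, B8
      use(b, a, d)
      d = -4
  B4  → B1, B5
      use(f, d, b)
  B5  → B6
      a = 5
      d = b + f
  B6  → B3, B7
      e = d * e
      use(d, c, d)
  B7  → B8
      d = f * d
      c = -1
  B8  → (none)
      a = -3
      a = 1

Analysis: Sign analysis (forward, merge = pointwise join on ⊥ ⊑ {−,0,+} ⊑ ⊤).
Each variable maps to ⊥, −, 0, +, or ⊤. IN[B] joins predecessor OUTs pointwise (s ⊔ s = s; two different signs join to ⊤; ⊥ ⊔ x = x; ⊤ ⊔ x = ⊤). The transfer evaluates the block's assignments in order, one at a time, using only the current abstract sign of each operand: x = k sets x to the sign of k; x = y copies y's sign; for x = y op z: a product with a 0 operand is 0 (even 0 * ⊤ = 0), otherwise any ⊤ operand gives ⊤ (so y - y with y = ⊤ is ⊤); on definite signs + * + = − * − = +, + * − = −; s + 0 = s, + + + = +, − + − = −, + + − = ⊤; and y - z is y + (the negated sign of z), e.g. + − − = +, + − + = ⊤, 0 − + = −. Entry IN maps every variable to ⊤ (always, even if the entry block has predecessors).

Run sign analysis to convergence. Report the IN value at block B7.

Answer: {a: +, b: ⊤, c: ⊤, d: ⊤, e: ⊤, f: ⊤}

Trace:
Converged values:
  B0:   IN=(all ⊤)   OUT=(all ⊤)
  B1:   IN=(all ⊤)   OUT=(all ⊤)
  B2:   IN=(all ⊤)   OUT=(all ⊤)
  B3:   IN=(all ⊤)   OUT={d:-; rest ⊤}
  B4:   IN={d:-; rest ⊤}   OUT={d:-; rest ⊤}
  B5:   IN={d:-; rest ⊤}   OUT={a:+; rest ⊤}
  B6:   IN={a:+; rest ⊤}   OUT={a:+; rest ⊤}
  B7:   IN={a:+; rest ⊤}   OUT={a:+, c:-; rest ⊤}
  B8:   IN=(all ⊤)   OUT={a:+; rest ⊤}

Merge at B7: IN[B7] = OUT[B6] = {a: +, b: ⊤, c: ⊤, d: ⊤, e: ⊤, f: ⊤}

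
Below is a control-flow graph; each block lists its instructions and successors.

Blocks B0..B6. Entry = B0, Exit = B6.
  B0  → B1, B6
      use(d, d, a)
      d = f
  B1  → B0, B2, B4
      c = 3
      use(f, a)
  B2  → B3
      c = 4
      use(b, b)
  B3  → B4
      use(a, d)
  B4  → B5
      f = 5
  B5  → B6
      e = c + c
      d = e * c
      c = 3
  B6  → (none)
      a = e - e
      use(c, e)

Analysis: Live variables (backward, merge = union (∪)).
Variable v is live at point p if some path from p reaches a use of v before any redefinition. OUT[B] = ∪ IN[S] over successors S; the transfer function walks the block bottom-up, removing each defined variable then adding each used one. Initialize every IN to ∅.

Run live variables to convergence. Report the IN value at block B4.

Answer: {c}

Working:
Fixpoint table:
  B0:   IN={a, b, c, d, e, f}   OUT={a, b, c, d, e, f}
  B1:   IN={a, b, d, e, f}   OUT={a, b, c, d, e, f}
  B2:   IN={a, b, d}   OUT={a, c, d}
  B3:   IN={a, c, d}   OUT={c}
  B4:   IN={c}   OUT={c}
  B5:   IN={c}   OUT={c, e}
  B6:   IN={c, e}   OUT={}

Merge at B4: OUT[B4] = IN[B5] = {c}
Applying B4's transfer function to that OUT value gives IN[B4] (row B4 above).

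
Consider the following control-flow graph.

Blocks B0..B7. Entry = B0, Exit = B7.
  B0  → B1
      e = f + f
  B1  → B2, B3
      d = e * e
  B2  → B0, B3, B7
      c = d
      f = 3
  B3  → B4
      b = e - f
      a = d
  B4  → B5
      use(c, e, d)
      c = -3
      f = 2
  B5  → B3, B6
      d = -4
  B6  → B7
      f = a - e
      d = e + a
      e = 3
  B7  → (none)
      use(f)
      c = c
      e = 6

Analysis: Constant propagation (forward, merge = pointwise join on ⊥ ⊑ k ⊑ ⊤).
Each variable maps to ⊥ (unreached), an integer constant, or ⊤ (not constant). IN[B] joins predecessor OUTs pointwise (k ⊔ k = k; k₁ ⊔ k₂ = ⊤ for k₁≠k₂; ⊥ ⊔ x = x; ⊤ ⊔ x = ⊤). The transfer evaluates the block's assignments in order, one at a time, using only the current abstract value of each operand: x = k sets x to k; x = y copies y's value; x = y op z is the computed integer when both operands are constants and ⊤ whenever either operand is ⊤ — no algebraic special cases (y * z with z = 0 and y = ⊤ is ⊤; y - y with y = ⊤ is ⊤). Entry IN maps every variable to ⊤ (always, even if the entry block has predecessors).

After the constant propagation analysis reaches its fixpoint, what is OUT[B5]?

Fixpoint table:
  B0:  IN=(all ⊤)  OUT=(all ⊤)
  B1:  IN=(all ⊤)  OUT=(all ⊤)
  B2:  IN=(all ⊤)  OUT={f:3; rest ⊤}
  B3:  IN=(all ⊤)  OUT=(all ⊤)
  B4:  IN=(all ⊤)  OUT={c:-3, f:2; rest ⊤}
  B5:  IN={c:-3, f:2; rest ⊤}  OUT={c:-3, d:-4, f:2; rest ⊤}
  B6:  IN={c:-3, d:-4, f:2; rest ⊤}  OUT={c:-3, e:3; rest ⊤}
  B7:  IN=(all ⊤)  OUT={e:6; rest ⊤}

Merge at B5: IN[B5] = OUT[B4] = {a: ⊤, b: ⊤, c: -3, d: ⊤, e: ⊤, f: 2}
Applying B5's transfer function to that IN value gives OUT[B5] (row B5 above).

Answer: {a: ⊤, b: ⊤, c: -3, d: -4, e: ⊤, f: 2}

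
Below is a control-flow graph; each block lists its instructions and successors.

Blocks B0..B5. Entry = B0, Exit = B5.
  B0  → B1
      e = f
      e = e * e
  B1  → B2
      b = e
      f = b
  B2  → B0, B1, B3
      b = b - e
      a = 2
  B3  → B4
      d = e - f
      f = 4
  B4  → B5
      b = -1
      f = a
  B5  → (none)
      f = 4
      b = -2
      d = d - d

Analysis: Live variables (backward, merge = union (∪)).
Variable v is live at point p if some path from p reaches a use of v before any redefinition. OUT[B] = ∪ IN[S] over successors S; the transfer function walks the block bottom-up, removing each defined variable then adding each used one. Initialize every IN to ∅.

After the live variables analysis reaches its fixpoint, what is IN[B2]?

Per-block solution:
  B0:  IN={f}  OUT={e}
  B1:  IN={e}  OUT={b, e, f}
  B2:  IN={b, e, f}  OUT={a, e, f}
  B3:  IN={a, e, f}  OUT={a, d}
  B4:  IN={a, d}  OUT={d}
  B5:  IN={d}  OUT={}

Merge at B2: OUT[B2] = IN[B0] ⊔ IN[B1] ⊔ IN[B3] = {a, e, f}
Applying B2's transfer function to that OUT value gives IN[B2] (row B2 above).

Answer: {b, e, f}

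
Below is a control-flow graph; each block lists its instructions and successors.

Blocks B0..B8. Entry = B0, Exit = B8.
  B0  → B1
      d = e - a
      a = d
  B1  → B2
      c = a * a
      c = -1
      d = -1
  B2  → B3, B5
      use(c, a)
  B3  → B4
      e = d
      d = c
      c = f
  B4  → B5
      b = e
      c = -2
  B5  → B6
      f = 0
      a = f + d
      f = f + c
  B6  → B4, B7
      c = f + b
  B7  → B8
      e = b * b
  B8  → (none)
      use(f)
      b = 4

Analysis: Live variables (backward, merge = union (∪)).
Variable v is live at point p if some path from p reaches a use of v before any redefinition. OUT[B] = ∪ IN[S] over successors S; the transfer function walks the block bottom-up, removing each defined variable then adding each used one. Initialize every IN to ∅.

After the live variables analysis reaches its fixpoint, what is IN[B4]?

Answer: {d, e}

Working:
Fixpoint table:
  B0:  IN={a, b, e, f}  OUT={a, b, e, f}
  B1:  IN={a, b, e, f}  OUT={a, b, c, d, e, f}
  B2:  IN={a, b, c, d, e, f}  OUT={b, c, d, e, f}
  B3:  IN={c, d, f}  OUT={d, e}
  B4:  IN={d, e}  OUT={b, c, d, e}
  B5:  IN={b, c, d, e}  OUT={b, d, e, f}
  B6:  IN={b, d, e, f}  OUT={b, d, e, f}
  B7:  IN={b, f}  OUT={f}
  B8:  IN={f}  OUT={}

Merge at B4: OUT[B4] = IN[B5] = {b, c, d, e}
Applying B4's transfer function to that OUT value gives IN[B4] (row B4 above).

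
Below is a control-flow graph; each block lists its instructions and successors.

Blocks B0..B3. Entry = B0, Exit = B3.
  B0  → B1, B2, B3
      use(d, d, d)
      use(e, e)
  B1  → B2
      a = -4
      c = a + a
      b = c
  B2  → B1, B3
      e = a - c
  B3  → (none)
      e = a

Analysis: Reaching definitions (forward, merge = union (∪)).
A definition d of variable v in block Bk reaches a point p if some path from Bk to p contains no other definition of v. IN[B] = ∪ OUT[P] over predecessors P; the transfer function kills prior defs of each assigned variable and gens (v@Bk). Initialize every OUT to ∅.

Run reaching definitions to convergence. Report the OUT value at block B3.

Answer: {a@B1, b@B1, c@B1, e@B3}

Derivation:
Fixpoint table:
  B0: | IN={} | OUT={}
  B1: | IN={a@B1, b@B1, c@B1, e@B2} | OUT={a@B1, b@B1, c@B1, e@B2}
  B2: | IN={a@B1, b@B1, c@B1, e@B2} | OUT={a@B1, b@B1, c@B1, e@B2}
  B3: | IN={a@B1, b@B1, c@B1, e@B2} | OUT={a@B1, b@B1, c@B1, e@B3}

Merge at B3: IN[B3] = OUT[B0] ⊔ OUT[B2] = {a@B1, b@B1, c@B1, e@B2}
Applying B3's transfer function to that IN value gives OUT[B3] (row B3 above).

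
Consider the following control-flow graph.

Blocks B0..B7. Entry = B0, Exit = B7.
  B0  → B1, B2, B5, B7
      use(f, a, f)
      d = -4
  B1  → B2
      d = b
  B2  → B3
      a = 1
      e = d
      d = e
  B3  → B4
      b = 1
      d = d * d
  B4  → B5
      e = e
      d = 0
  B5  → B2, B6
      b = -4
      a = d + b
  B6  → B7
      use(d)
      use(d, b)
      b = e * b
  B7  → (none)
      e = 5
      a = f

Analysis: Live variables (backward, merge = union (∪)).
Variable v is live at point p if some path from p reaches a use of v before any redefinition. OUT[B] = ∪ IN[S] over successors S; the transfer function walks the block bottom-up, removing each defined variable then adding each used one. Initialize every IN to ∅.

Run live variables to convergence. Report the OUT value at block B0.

Answer: {b, d, e, f}

Derivation:
Converged values:
  B0:   IN={a, b, e, f}   OUT={b, d, e, f}
  B1:   IN={b, f}   OUT={d, f}
  B2:   IN={d, f}   OUT={d, e, f}
  B3:   IN={d, e, f}   OUT={e, f}
  B4:   IN={e, f}   OUT={d, e, f}
  B5:   IN={d, e, f}   OUT={b, d, e, f}
  B6:   IN={b, d, e, f}   OUT={f}
  B7:   IN={f}   OUT={}

Merge at B0: OUT[B0] = IN[B1] ⊔ IN[B2] ⊔ IN[B5] ⊔ IN[B7] = {b, d, e, f}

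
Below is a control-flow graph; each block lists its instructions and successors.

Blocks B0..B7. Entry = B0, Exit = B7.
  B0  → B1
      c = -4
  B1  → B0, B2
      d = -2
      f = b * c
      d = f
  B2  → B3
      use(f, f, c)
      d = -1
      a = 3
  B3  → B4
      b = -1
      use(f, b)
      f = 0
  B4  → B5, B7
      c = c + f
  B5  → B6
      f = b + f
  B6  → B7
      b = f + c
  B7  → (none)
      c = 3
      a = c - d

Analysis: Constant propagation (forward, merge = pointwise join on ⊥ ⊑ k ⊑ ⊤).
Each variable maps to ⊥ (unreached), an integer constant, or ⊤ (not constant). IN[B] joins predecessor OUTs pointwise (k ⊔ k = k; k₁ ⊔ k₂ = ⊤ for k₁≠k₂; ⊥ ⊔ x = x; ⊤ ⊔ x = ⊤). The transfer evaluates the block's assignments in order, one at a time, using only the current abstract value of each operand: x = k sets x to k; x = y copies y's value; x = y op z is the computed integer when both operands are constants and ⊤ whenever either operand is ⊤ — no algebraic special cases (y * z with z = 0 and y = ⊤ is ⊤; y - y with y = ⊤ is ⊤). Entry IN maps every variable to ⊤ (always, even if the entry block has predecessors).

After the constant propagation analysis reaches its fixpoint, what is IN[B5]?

Converged values:
  B0:  IN=(all ⊤)  OUT={c:-4; rest ⊤}
  B1:  IN={c:-4; rest ⊤}  OUT={c:-4; rest ⊤}
  B2:  IN={c:-4; rest ⊤}  OUT={a:3, c:-4, d:-1; rest ⊤}
  B3:  IN={a:3, c:-4, d:-1; rest ⊤}  OUT={a:3, b:-1, c:-4, d:-1, f:0; rest ⊤}
  B4:  IN={a:3, b:-1, c:-4, d:-1, f:0; rest ⊤}  OUT={a:3, b:-1, c:-4, d:-1, f:0; rest ⊤}
  B5:  IN={a:3, b:-1, c:-4, d:-1, f:0; rest ⊤}  OUT={a:3, b:-1, c:-4, d:-1, f:-1; rest ⊤}
  B6:  IN={a:3, b:-1, c:-4, d:-1, f:-1; rest ⊤}  OUT={a:3, b:-5, c:-4, d:-1, f:-1; rest ⊤}
  B7:  IN={a:3, c:-4, d:-1; rest ⊤}  OUT={a:4, c:3, d:-1; rest ⊤}

Merge at B5: IN[B5] = OUT[B4] = {a: 3, b: -1, c: -4, d: -1, e: ⊤, f: 0}

Answer: {a: 3, b: -1, c: -4, d: -1, e: ⊤, f: 0}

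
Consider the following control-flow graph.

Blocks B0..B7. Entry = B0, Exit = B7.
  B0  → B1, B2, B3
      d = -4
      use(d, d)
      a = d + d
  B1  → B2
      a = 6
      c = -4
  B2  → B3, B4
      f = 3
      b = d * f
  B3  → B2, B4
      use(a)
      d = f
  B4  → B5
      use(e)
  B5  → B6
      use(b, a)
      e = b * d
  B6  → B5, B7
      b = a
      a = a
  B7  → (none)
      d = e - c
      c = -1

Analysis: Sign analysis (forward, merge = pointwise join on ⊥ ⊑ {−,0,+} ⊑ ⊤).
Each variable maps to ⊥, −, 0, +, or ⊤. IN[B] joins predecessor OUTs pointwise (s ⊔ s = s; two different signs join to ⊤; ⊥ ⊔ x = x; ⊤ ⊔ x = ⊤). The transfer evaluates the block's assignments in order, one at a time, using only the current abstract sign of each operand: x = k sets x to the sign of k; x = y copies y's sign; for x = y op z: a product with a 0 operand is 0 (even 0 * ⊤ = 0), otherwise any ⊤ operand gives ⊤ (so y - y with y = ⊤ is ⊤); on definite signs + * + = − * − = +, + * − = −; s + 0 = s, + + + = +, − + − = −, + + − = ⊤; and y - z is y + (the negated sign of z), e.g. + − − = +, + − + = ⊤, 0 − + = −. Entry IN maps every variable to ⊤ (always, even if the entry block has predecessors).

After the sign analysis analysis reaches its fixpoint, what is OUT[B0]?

Converged values:
  B0:  IN=(all ⊤)  OUT={a:-, d:-; rest ⊤}
  B1:  IN={a:-, d:-; rest ⊤}  OUT={a:+, c:-, d:-; rest ⊤}
  B2:  IN=(all ⊤)  OUT={f:+; rest ⊤}
  B3:  IN=(all ⊤)  OUT=(all ⊤)
  B4:  IN=(all ⊤)  OUT=(all ⊤)
  B5:  IN=(all ⊤)  OUT=(all ⊤)
  B6:  IN=(all ⊤)  OUT=(all ⊤)
  B7:  IN=(all ⊤)  OUT={c:-; rest ⊤}

B0 is the boundary node: IN[B0] = {a: ⊤, b: ⊤, c: ⊤, d: ⊤, e: ⊤, f: ⊤}
Applying B0's transfer function to that IN value gives OUT[B0] (row B0 above).

Answer: {a: -, b: ⊤, c: ⊤, d: -, e: ⊤, f: ⊤}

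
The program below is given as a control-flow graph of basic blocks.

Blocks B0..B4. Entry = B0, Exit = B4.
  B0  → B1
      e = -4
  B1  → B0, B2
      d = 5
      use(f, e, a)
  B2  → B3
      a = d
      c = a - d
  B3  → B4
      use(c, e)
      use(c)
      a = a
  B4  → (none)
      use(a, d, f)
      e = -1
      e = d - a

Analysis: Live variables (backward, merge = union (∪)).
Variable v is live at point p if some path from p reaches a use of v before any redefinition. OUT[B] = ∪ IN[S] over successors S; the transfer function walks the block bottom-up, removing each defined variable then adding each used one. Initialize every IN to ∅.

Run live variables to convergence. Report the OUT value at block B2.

Fixpoint table:
  B0:   IN={a, f}   OUT={a, e, f}
  B1:   IN={a, e, f}   OUT={a, d, e, f}
  B2:   IN={d, e, f}   OUT={a, c, d, e, f}
  B3:   IN={a, c, d, e, f}   OUT={a, d, f}
  B4:   IN={a, d, f}   OUT={}

Merge at B2: OUT[B2] = IN[B3] = {a, c, d, e, f}

Answer: {a, c, d, e, f}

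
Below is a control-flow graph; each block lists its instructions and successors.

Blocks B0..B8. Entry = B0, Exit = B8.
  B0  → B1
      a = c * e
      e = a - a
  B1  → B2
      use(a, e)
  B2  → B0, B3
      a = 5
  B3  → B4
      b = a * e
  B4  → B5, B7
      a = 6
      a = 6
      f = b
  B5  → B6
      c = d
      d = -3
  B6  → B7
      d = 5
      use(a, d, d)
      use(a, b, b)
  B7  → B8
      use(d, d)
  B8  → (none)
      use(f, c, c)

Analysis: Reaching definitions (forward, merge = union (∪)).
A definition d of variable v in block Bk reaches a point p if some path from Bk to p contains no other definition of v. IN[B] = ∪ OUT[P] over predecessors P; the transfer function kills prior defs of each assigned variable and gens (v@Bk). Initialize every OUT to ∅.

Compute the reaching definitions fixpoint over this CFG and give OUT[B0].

Answer: {a@B0, e@B0}

Derivation:
Per-block solution:
  B0:   IN={a@B2, e@B0}   OUT={a@B0, e@B0}
  B1:   IN={a@B0, e@B0}   OUT={a@B0, e@B0}
  B2:   IN={a@B0, e@B0}   OUT={a@B2, e@B0}
  B3:   IN={a@B2, e@B0}   OUT={a@B2, b@B3, e@B0}
  B4:   IN={a@B2, b@B3, e@B0}   OUT={a@B4, b@B3, e@B0, f@B4}
  B5:   IN={a@B4, b@B3, e@B0, f@B4}   OUT={a@B4, b@B3, c@B5, d@B5, e@B0, f@B4}
  B6:   IN={a@B4, b@B3, c@B5, d@B5, e@B0, f@B4}   OUT={a@B4, b@B3, c@B5, d@B6, e@B0, f@B4}
  B7:   IN={a@B4, b@B3, c@B5, d@B6, e@B0, f@B4}   OUT={a@B4, b@B3, c@B5, d@B6, e@B0, f@B4}
  B8:   IN={a@B4, b@B3, c@B5, d@B6, e@B0, f@B4}   OUT={a@B4, b@B3, c@B5, d@B6, e@B0, f@B4}

Merge at B0 (entry node, so the boundary value {} is joined with the incoming edge(s)): IN[B0] = {} ⊔ OUT[B2] = {a@B2, e@B0}
Applying B0's transfer function to that IN value gives OUT[B0] (row B0 above).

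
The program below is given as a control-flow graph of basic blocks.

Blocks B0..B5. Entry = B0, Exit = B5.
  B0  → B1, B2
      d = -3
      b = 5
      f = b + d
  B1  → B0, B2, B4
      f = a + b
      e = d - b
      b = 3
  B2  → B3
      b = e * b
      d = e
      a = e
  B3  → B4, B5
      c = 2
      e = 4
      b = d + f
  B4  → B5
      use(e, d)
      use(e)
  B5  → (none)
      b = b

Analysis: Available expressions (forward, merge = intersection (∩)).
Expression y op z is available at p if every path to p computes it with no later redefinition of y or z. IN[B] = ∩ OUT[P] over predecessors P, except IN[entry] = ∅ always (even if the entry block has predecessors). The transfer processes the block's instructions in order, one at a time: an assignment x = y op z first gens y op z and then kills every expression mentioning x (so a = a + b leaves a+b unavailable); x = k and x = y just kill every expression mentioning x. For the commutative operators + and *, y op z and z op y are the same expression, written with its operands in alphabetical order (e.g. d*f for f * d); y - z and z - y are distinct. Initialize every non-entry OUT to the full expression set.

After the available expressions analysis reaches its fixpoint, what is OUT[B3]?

Answer: {d+f}

Working:
Per-block solution:
  B0:   IN={}   OUT={b+d}
  B1:   IN={b+d}   OUT={}
  B2:   IN={}   OUT={}
  B3:   IN={}   OUT={d+f}
  B4:   IN={}   OUT={}
  B5:   IN={}   OUT={}

Merge at B3: IN[B3] = OUT[B2] = {}
Applying B3's transfer function to that IN value gives OUT[B3] (row B3 above).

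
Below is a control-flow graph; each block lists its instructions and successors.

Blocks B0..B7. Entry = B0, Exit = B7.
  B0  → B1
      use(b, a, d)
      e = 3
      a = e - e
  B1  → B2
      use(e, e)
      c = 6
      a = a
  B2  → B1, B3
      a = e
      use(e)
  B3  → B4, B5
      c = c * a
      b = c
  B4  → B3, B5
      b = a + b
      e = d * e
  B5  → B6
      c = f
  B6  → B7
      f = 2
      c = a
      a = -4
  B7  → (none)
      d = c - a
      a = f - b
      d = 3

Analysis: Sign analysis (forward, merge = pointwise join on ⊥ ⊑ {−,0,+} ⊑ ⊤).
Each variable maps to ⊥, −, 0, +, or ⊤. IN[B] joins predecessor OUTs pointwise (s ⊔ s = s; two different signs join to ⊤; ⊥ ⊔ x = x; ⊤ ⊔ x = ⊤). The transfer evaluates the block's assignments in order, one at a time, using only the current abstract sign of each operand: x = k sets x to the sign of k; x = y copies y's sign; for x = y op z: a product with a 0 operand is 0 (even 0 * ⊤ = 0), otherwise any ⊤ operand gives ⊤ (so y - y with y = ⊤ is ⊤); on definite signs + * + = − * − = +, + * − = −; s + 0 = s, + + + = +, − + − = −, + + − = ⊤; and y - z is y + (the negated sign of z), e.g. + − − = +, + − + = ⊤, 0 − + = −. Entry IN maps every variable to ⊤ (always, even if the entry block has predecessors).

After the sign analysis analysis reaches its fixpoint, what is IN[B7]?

Answer: {a: -, b: +, c: +, d: ⊤, e: ⊤, f: +}

Trace:
Converged values:
  B0: | IN=(all ⊤) | OUT={e:+; rest ⊤}
  B1: | IN={e:+; rest ⊤} | OUT={c:+, e:+; rest ⊤}
  B2: | IN={c:+, e:+; rest ⊤} | OUT={a:+, c:+, e:+; rest ⊤}
  B3: | IN={a:+, c:+; rest ⊤} | OUT={a:+, b:+, c:+; rest ⊤}
  B4: | IN={a:+, b:+, c:+; rest ⊤} | OUT={a:+, b:+, c:+; rest ⊤}
  B5: | IN={a:+, b:+, c:+; rest ⊤} | OUT={a:+, b:+; rest ⊤}
  B6: | IN={a:+, b:+; rest ⊤} | OUT={a:-, b:+, c:+, f:+; rest ⊤}
  B7: | IN={a:-, b:+, c:+, f:+; rest ⊤} | OUT={b:+, c:+, d:+, f:+; rest ⊤}

Merge at B7: IN[B7] = OUT[B6] = {a: -, b: +, c: +, d: ⊤, e: ⊤, f: +}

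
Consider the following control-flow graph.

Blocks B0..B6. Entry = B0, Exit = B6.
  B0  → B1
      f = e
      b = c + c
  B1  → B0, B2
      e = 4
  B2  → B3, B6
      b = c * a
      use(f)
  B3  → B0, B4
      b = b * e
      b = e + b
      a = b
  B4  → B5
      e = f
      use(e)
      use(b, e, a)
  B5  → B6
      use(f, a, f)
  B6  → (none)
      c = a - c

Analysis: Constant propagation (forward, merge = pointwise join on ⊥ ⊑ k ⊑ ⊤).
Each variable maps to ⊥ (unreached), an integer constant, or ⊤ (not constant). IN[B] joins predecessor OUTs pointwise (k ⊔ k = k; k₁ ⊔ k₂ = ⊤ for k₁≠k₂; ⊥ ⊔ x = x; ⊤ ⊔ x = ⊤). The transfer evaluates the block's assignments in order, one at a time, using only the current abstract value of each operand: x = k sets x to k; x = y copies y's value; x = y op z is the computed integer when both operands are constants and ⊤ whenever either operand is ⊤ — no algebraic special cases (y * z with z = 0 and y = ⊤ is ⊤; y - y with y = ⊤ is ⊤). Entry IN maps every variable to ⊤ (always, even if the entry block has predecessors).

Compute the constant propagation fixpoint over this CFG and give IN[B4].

Answer: {a: ⊤, b: ⊤, c: ⊤, d: ⊤, e: 4, f: ⊤}

Trace:
Converged values:
  B0:  IN=(all ⊤)  OUT=(all ⊤)
  B1:  IN=(all ⊤)  OUT={e:4; rest ⊤}
  B2:  IN={e:4; rest ⊤}  OUT={e:4; rest ⊤}
  B3:  IN={e:4; rest ⊤}  OUT={e:4; rest ⊤}
  B4:  IN={e:4; rest ⊤}  OUT=(all ⊤)
  B5:  IN=(all ⊤)  OUT=(all ⊤)
  B6:  IN=(all ⊤)  OUT=(all ⊤)

Merge at B4: IN[B4] = OUT[B3] = {a: ⊤, b: ⊤, c: ⊤, d: ⊤, e: 4, f: ⊤}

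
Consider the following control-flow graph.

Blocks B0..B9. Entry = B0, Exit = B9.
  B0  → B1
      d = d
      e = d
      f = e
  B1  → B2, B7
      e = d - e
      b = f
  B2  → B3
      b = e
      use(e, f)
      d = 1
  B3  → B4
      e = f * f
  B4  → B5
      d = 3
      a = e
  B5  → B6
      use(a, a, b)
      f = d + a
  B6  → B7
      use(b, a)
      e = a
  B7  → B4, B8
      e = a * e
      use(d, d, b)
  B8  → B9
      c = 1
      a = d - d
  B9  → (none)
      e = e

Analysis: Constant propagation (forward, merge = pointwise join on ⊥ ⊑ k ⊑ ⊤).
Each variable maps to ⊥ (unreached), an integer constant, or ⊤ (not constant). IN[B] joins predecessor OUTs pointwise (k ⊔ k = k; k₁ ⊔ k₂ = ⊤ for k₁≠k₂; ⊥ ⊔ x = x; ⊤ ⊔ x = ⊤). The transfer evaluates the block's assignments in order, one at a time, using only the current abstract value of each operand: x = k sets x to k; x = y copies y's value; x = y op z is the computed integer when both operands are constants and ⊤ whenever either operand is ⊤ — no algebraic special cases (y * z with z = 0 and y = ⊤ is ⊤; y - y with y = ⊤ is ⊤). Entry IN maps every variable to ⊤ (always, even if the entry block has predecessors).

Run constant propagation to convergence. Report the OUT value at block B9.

Answer: {a: ⊤, b: ⊤, c: 1, d: ⊤, e: ⊤, f: ⊤}

Working:
Fixpoint table:
  B0:   IN=(all ⊤)   OUT=(all ⊤)
  B1:   IN=(all ⊤)   OUT=(all ⊤)
  B2:   IN=(all ⊤)   OUT={d:1; rest ⊤}
  B3:   IN={d:1; rest ⊤}   OUT={d:1; rest ⊤}
  B4:   IN=(all ⊤)   OUT={d:3; rest ⊤}
  B5:   IN={d:3; rest ⊤}   OUT={d:3; rest ⊤}
  B6:   IN={d:3; rest ⊤}   OUT={d:3; rest ⊤}
  B7:   IN=(all ⊤)   OUT=(all ⊤)
  B8:   IN=(all ⊤)   OUT={c:1; rest ⊤}
  B9:   IN={c:1; rest ⊤}   OUT={c:1; rest ⊤}

Merge at B9: IN[B9] = OUT[B8] = {a: ⊤, b: ⊤, c: 1, d: ⊤, e: ⊤, f: ⊤}
Applying B9's transfer function to that IN value gives OUT[B9] (row B9 above).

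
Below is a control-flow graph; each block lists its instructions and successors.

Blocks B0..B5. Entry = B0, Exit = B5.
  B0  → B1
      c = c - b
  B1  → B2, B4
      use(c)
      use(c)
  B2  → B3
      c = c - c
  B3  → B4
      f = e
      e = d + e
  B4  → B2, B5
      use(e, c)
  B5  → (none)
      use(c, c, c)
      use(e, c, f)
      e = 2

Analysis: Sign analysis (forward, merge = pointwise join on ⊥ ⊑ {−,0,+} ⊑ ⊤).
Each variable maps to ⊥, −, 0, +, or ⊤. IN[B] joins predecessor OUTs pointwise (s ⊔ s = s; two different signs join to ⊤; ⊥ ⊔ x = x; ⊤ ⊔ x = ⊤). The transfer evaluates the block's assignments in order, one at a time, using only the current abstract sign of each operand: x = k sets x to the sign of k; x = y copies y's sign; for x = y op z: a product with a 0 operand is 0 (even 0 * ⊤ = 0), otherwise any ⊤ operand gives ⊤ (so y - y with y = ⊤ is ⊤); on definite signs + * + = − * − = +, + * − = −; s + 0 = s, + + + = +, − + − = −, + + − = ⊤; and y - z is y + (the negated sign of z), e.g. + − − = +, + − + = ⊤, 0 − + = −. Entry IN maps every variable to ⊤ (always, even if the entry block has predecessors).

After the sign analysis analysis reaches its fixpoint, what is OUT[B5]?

Answer: {a: ⊤, b: ⊤, c: ⊤, d: ⊤, e: +, f: ⊤}

Derivation:
Fixpoint table:
  B0: | IN=(all ⊤) | OUT=(all ⊤)
  B1: | IN=(all ⊤) | OUT=(all ⊤)
  B2: | IN=(all ⊤) | OUT=(all ⊤)
  B3: | IN=(all ⊤) | OUT=(all ⊤)
  B4: | IN=(all ⊤) | OUT=(all ⊤)
  B5: | IN=(all ⊤) | OUT={e:+; rest ⊤}

Merge at B5: IN[B5] = OUT[B4] = {a: ⊤, b: ⊤, c: ⊤, d: ⊤, e: ⊤, f: ⊤}
Applying B5's transfer function to that IN value gives OUT[B5] (row B5 above).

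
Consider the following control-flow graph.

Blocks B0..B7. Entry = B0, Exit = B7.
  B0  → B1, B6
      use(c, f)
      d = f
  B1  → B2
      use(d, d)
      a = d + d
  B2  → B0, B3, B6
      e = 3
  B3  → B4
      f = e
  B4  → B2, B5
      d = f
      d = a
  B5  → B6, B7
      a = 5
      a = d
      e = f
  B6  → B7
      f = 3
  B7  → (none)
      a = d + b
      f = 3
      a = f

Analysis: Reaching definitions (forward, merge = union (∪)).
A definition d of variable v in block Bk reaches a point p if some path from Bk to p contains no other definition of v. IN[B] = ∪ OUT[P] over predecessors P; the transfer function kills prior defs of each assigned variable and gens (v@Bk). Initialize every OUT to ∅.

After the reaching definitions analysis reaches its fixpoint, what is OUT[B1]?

Answer: {a@B1, d@B0, e@B2, f@B3}

Working:
Per-block solution:
  B0:   IN={a@B1, d@B0, d@B4, e@B2, f@B3}   OUT={a@B1, d@B0, e@B2, f@B3}
  B1:   IN={a@B1, d@B0, e@B2, f@B3}   OUT={a@B1, d@B0, e@B2, f@B3}
  B2:   IN={a@B1, d@B0, d@B4, e@B2, f@B3}   OUT={a@B1, d@B0, d@B4, e@B2, f@B3}
  B3:   IN={a@B1, d@B0, d@B4, e@B2, f@B3}   OUT={a@B1, d@B0, d@B4, e@B2, f@B3}
  B4:   IN={a@B1, d@B0, d@B4, e@B2, f@B3}   OUT={a@B1, d@B4, e@B2, f@B3}
  B5:   IN={a@B1, d@B4, e@B2, f@B3}   OUT={a@B5, d@B4, e@B5, f@B3}
  B6:   IN={a@B1, a@B5, d@B0, d@B4, e@B2, e@B5, f@B3}   OUT={a@B1, a@B5, d@B0, d@B4, e@B2, e@B5, f@B6}
  B7:   IN={a@B1, a@B5, d@B0, d@B4, e@B2, e@B5, f@B3, f@B6}   OUT={a@B7, d@B0, d@B4, e@B2, e@B5, f@B7}

Merge at B1: IN[B1] = OUT[B0] = {a@B1, d@B0, e@B2, f@B3}
Applying B1's transfer function to that IN value gives OUT[B1] (row B1 above).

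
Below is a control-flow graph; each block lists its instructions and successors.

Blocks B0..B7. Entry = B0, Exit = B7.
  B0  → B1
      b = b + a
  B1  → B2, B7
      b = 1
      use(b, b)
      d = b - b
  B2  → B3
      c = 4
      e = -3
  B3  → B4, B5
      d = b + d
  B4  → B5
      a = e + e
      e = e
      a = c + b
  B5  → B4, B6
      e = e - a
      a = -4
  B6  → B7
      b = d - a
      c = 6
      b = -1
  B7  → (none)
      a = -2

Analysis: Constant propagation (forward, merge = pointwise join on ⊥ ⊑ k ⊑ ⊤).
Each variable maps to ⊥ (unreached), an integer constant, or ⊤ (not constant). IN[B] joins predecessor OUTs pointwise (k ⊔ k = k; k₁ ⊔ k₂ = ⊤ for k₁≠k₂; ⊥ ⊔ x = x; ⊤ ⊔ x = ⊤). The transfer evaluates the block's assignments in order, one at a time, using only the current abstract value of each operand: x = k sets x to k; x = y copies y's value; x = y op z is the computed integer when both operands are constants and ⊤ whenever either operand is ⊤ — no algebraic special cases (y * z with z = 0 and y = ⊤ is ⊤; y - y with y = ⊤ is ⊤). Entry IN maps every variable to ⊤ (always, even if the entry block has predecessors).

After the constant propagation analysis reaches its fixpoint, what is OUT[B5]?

Answer: {a: -4, b: 1, c: 4, d: 1, e: ⊤, f: ⊤}

Derivation:
Fixpoint table:
  B0: | IN=(all ⊤) | OUT=(all ⊤)
  B1: | IN=(all ⊤) | OUT={b:1, d:0; rest ⊤}
  B2: | IN={b:1, d:0; rest ⊤} | OUT={b:1, c:4, d:0, e:-3; rest ⊤}
  B3: | IN={b:1, c:4, d:0, e:-3; rest ⊤} | OUT={b:1, c:4, d:1, e:-3; rest ⊤}
  B4: | IN={b:1, c:4, d:1; rest ⊤} | OUT={a:5, b:1, c:4, d:1; rest ⊤}
  B5: | IN={b:1, c:4, d:1; rest ⊤} | OUT={a:-4, b:1, c:4, d:1; rest ⊤}
  B6: | IN={a:-4, b:1, c:4, d:1; rest ⊤} | OUT={a:-4, b:-1, c:6, d:1; rest ⊤}
  B7: | IN=(all ⊤) | OUT={a:-2; rest ⊤}

Merge at B5: IN[B5] = OUT[B3] ⊔ OUT[B4] = {a: ⊤, b: 1, c: 4, d: 1, e: ⊤, f: ⊤}
Applying B5's transfer function to that IN value gives OUT[B5] (row B5 above).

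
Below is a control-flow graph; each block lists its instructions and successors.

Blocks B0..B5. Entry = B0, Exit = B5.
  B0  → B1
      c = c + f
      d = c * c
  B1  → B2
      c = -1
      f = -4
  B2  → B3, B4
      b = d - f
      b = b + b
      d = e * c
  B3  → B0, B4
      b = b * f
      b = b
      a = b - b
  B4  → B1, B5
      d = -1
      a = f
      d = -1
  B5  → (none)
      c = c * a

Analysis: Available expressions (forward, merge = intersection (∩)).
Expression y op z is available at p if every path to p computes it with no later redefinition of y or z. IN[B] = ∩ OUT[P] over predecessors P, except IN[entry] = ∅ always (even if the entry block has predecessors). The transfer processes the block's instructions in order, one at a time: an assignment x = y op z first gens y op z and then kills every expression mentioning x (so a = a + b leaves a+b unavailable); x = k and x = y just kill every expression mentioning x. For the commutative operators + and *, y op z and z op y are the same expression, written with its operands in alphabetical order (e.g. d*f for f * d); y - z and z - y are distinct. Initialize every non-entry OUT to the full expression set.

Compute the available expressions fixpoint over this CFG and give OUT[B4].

Answer: {c*e}

Working:
Fixpoint table:
  B0: | IN={} | OUT={c*c}
  B1: | IN={} | OUT={}
  B2: | IN={} | OUT={c*e}
  B3: | IN={c*e} | OUT={b-b, c*e}
  B4: | IN={c*e} | OUT={c*e}
  B5: | IN={c*e} | OUT={}

Merge at B4: IN[B4] = OUT[B2] ∩ OUT[B3] = {c*e}
Applying B4's transfer function to that IN value gives OUT[B4] (row B4 above).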